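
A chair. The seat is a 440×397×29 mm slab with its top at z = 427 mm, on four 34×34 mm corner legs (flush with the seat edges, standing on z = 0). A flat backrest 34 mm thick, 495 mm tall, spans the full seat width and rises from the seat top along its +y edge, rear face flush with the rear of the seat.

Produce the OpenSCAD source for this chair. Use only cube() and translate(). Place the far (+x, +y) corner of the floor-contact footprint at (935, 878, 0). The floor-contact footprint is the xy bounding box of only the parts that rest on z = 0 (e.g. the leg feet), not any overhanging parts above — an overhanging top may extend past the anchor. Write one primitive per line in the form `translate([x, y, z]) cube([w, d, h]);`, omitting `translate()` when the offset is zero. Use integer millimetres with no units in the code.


translate([495, 481, 398]) cube([440, 397, 29]);
translate([495, 481, 0]) cube([34, 34, 398]);
translate([901, 481, 0]) cube([34, 34, 398]);
translate([495, 844, 0]) cube([34, 34, 398]);
translate([901, 844, 0]) cube([34, 34, 398]);
translate([495, 844, 427]) cube([440, 34, 495]);


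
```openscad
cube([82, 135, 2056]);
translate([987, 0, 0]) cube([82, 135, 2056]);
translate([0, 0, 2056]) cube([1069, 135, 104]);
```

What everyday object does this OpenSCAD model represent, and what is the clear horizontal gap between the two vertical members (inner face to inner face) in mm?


A door frame. The clear opening width is 905 mm.

Two 2056 mm tall posts with a header on top — a door frame. The left jamb is 82 mm wide at x = 0; the right jamb starts at x = 987. The clear opening is 987 − 82 = 905 mm.


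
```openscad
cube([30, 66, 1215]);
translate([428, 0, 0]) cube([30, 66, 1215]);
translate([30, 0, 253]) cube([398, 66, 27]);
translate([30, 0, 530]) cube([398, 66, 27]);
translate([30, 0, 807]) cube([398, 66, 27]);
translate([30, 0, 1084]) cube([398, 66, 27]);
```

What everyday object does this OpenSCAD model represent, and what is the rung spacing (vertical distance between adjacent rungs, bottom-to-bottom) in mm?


A ladder. The rung spacing is 277 mm.

Two tall 30×66 posts with 4 short bars between them — a ladder. Adjacent rungs sit at z = 253 and z = 530, so the spacing is 530 − 253 = 277 mm.


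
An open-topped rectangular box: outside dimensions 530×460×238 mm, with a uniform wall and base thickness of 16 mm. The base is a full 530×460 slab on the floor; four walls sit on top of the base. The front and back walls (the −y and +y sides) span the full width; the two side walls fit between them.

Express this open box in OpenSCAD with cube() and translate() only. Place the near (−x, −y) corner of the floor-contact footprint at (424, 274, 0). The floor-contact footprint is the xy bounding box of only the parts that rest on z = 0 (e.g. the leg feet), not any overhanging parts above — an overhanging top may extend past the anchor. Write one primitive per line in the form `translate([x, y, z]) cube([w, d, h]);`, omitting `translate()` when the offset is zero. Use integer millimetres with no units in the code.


translate([424, 274, 0]) cube([530, 460, 16]);
translate([424, 274, 16]) cube([530, 16, 222]);
translate([424, 718, 16]) cube([530, 16, 222]);
translate([424, 290, 16]) cube([16, 428, 222]);
translate([938, 290, 16]) cube([16, 428, 222]);


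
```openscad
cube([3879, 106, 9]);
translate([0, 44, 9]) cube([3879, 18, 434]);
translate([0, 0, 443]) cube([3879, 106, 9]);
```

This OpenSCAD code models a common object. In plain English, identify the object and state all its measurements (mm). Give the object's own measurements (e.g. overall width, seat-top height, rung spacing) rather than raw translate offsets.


An I-beam lying along x, 3879 mm long. Overall section height 452 mm. Two flanges 106 mm wide (y) and 9 mm thick, one on the floor and one at the top; a web 18 mm thick runs between them, centred on the flange width.


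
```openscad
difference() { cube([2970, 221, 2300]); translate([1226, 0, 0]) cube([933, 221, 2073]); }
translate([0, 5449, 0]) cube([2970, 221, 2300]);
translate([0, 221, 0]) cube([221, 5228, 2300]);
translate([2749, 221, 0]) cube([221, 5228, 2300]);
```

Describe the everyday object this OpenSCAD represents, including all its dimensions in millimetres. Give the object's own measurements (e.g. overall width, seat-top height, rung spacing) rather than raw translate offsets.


A single room: four walls, each 2300 mm tall and 221 mm thick, enclosing an outside footprint 2970×5670 mm (x × y), no floor or roof. The front and back walls (−y and +y sides) run the full x-width; the side walls fit between their inner faces. A door opening 933 mm wide and 2073 mm tall is cut through the front wall from the floor up, its −x edge 1226 mm from the wall's −x end.


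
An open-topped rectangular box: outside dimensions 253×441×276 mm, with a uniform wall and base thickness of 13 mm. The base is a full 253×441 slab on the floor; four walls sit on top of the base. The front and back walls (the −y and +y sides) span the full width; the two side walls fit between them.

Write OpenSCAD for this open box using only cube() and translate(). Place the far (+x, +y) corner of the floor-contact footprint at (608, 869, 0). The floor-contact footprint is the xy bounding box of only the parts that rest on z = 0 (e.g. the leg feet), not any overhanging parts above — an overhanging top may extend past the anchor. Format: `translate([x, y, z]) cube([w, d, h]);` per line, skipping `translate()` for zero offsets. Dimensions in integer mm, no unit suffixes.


translate([355, 428, 0]) cube([253, 441, 13]);
translate([355, 428, 13]) cube([253, 13, 263]);
translate([355, 856, 13]) cube([253, 13, 263]);
translate([355, 441, 13]) cube([13, 415, 263]);
translate([595, 441, 13]) cube([13, 415, 263]);


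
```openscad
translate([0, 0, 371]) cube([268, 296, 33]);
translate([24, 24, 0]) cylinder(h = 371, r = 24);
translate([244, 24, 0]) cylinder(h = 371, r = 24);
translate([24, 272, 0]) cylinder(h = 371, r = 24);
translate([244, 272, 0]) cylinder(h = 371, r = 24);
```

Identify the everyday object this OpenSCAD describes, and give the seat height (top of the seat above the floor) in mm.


A stool. The seat height is 404 mm.

A 268×296×33 slab at z = 371 on four corner cylinders — a stool. The seat top is 371 + 33 = 404 mm.


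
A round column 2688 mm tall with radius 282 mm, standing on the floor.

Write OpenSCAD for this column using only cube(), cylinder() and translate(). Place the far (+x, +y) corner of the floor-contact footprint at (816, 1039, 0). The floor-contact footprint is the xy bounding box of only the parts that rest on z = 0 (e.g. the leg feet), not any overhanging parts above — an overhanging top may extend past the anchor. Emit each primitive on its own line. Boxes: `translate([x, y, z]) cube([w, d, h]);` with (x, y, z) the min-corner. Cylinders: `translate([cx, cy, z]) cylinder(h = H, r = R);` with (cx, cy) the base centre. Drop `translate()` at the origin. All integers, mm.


translate([534, 757, 0]) cylinder(h = 2688, r = 282);


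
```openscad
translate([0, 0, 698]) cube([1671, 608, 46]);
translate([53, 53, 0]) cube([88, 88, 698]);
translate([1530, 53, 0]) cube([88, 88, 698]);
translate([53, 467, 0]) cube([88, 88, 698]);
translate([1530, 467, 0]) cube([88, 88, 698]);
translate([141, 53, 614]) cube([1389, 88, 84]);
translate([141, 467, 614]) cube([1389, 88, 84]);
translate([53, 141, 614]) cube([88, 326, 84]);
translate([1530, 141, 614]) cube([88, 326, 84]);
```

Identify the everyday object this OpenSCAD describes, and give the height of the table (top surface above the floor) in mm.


A table. The table height is 744 mm.

A 1671×608×46 slab sits at z = 698 on four 88 mm square posts — a table. The top surface is at 698 + 46 = 744 mm.


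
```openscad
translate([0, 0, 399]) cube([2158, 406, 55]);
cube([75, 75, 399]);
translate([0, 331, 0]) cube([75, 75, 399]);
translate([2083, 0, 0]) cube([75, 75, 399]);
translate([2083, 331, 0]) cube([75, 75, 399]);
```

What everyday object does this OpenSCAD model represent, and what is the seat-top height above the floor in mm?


A bench. The seat-top height is 454 mm.

A long slab on four corner posts — a bench. The slab sits at z = 399 with thickness 55, so the top is 399 + 55 = 454 mm.


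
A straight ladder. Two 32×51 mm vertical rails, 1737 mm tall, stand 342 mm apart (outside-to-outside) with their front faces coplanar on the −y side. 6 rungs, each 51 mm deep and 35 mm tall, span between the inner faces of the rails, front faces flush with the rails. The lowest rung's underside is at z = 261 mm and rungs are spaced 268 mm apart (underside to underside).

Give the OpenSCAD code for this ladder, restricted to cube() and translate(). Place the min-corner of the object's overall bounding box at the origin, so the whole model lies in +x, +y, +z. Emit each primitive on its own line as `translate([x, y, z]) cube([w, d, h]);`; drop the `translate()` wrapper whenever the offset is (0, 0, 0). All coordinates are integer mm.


cube([32, 51, 1737]);
translate([310, 0, 0]) cube([32, 51, 1737]);
translate([32, 0, 261]) cube([278, 51, 35]);
translate([32, 0, 529]) cube([278, 51, 35]);
translate([32, 0, 797]) cube([278, 51, 35]);
translate([32, 0, 1065]) cube([278, 51, 35]);
translate([32, 0, 1333]) cube([278, 51, 35]);
translate([32, 0, 1601]) cube([278, 51, 35]);


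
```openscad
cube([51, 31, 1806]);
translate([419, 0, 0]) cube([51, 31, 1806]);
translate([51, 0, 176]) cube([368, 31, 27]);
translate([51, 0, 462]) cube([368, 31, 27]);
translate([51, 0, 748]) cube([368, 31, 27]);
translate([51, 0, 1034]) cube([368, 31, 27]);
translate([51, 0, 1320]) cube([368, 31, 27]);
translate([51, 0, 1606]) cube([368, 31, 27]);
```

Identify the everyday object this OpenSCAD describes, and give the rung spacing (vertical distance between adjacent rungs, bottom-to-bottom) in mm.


A ladder. The rung spacing is 286 mm.

Two tall 51×31 posts with 6 short bars between them — a ladder. Adjacent rungs sit at z = 176 and z = 462, so the spacing is 462 − 176 = 286 mm.


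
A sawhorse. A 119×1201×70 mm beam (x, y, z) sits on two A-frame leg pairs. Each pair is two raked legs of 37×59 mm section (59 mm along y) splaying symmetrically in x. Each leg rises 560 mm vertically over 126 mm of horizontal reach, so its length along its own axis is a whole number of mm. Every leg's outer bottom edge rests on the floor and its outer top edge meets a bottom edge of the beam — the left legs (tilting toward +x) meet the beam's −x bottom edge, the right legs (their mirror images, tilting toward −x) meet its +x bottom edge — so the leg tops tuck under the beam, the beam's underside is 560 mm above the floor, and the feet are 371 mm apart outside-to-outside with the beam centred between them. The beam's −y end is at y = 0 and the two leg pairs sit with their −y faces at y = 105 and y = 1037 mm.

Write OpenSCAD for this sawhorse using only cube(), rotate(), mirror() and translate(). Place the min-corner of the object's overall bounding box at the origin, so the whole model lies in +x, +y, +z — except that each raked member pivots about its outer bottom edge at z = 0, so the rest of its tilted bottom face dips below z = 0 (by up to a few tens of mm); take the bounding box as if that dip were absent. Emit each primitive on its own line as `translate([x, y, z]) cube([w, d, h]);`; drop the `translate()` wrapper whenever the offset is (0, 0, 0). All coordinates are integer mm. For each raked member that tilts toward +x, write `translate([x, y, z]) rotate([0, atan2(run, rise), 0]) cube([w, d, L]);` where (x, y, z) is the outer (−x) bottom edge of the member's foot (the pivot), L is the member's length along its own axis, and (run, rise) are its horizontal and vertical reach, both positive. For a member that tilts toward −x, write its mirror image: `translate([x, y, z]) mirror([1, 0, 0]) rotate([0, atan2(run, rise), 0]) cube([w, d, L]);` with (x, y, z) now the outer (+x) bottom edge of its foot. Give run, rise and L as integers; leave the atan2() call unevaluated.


translate([126, 0, 560]) cube([119, 1201, 70]);
translate([0, 105, 0]) rotate([0, atan2(126, 560), 0]) cube([37, 59, 574]);
translate([371, 105, 0]) mirror([1, 0, 0]) rotate([0, atan2(126, 560), 0]) cube([37, 59, 574]);
translate([0, 1037, 0]) rotate([0, atan2(126, 560), 0]) cube([37, 59, 574]);
translate([371, 1037, 0]) mirror([1, 0, 0]) rotate([0, atan2(126, 560), 0]) cube([37, 59, 574]);


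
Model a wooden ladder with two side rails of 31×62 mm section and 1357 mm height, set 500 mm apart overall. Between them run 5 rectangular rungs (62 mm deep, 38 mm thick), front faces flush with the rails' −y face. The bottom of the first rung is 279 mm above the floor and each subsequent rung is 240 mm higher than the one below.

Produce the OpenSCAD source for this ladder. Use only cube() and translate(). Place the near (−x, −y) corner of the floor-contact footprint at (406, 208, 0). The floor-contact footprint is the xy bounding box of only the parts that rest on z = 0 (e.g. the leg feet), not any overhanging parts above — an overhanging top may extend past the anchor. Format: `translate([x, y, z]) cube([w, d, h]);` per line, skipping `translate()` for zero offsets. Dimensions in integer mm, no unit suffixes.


translate([406, 208, 0]) cube([31, 62, 1357]);
translate([875, 208, 0]) cube([31, 62, 1357]);
translate([437, 208, 279]) cube([438, 62, 38]);
translate([437, 208, 519]) cube([438, 62, 38]);
translate([437, 208, 759]) cube([438, 62, 38]);
translate([437, 208, 999]) cube([438, 62, 38]);
translate([437, 208, 1239]) cube([438, 62, 38]);


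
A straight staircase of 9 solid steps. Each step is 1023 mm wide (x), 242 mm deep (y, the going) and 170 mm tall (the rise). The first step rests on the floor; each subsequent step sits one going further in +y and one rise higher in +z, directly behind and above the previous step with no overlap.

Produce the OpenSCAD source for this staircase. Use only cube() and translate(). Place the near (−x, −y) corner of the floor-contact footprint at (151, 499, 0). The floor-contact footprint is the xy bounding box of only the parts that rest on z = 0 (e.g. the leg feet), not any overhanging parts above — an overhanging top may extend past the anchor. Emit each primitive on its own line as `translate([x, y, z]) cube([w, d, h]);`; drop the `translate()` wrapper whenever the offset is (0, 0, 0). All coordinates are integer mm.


translate([151, 499, 0]) cube([1023, 242, 170]);
translate([151, 741, 170]) cube([1023, 242, 170]);
translate([151, 983, 340]) cube([1023, 242, 170]);
translate([151, 1225, 510]) cube([1023, 242, 170]);
translate([151, 1467, 680]) cube([1023, 242, 170]);
translate([151, 1709, 850]) cube([1023, 242, 170]);
translate([151, 1951, 1020]) cube([1023, 242, 170]);
translate([151, 2193, 1190]) cube([1023, 242, 170]);
translate([151, 2435, 1360]) cube([1023, 242, 170]);


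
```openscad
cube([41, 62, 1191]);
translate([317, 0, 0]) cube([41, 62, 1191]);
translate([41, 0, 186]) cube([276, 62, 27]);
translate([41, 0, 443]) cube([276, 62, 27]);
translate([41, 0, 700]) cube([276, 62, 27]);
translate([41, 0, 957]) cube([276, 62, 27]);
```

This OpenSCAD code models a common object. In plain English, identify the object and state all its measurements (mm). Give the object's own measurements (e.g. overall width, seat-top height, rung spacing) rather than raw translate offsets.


A straight ladder. Two 41×62 mm vertical rails, 1191 mm tall, stand 358 mm apart (outside-to-outside) with their front faces coplanar on the −y side. 4 rungs, each 62 mm deep and 27 mm tall, span between the inner faces of the rails, front faces flush with the rails. The lowest rung's underside is at z = 186 mm and rungs are spaced 257 mm apart (underside to underside).


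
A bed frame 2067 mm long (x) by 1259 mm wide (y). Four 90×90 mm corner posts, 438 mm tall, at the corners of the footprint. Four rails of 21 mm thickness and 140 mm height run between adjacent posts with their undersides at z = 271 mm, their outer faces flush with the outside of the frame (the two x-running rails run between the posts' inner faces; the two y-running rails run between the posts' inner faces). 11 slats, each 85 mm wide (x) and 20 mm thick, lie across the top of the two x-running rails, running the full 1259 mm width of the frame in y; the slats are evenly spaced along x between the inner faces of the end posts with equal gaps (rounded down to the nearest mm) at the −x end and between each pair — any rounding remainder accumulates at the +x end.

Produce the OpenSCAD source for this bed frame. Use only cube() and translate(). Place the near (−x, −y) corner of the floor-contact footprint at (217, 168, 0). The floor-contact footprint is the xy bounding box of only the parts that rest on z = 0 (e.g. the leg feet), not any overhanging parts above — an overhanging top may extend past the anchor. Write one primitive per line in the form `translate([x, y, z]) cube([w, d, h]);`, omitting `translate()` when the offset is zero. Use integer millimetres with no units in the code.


translate([217, 168, 0]) cube([90, 90, 438]);
translate([217, 1337, 0]) cube([90, 90, 438]);
translate([2194, 168, 0]) cube([90, 90, 438]);
translate([2194, 1337, 0]) cube([90, 90, 438]);
translate([307, 168, 271]) cube([1887, 21, 140]);
translate([307, 1406, 271]) cube([1887, 21, 140]);
translate([217, 258, 271]) cube([21, 1079, 140]);
translate([2263, 258, 271]) cube([21, 1079, 140]);
translate([386, 168, 411]) cube([85, 1259, 20]);
translate([550, 168, 411]) cube([85, 1259, 20]);
translate([714, 168, 411]) cube([85, 1259, 20]);
translate([878, 168, 411]) cube([85, 1259, 20]);
translate([1042, 168, 411]) cube([85, 1259, 20]);
translate([1206, 168, 411]) cube([85, 1259, 20]);
translate([1370, 168, 411]) cube([85, 1259, 20]);
translate([1534, 168, 411]) cube([85, 1259, 20]);
translate([1698, 168, 411]) cube([85, 1259, 20]);
translate([1862, 168, 411]) cube([85, 1259, 20]);
translate([2026, 168, 411]) cube([85, 1259, 20]);


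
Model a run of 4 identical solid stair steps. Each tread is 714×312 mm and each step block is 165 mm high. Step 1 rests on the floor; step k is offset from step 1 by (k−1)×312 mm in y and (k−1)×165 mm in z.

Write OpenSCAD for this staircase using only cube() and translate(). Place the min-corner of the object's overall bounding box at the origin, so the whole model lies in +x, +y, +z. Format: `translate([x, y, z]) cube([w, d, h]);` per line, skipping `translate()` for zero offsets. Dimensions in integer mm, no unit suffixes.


cube([714, 312, 165]);
translate([0, 312, 165]) cube([714, 312, 165]);
translate([0, 624, 330]) cube([714, 312, 165]);
translate([0, 936, 495]) cube([714, 312, 165]);


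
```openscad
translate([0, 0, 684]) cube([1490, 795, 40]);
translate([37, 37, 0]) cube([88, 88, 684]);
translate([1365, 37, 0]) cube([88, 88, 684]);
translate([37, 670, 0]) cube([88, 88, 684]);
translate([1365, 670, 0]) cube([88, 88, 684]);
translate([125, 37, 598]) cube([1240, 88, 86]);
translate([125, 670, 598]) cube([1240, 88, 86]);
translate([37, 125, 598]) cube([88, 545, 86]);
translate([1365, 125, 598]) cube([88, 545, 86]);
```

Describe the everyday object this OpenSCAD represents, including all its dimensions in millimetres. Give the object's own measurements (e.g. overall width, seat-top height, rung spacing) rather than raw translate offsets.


A table: top 1490 mm (x) × 795 mm (y), 40 mm thick, upper face at z = 724 mm, on four 88×88 mm square legs, each inset 37 mm from the nearest pair of top edges from z = 0 to the bottom of the top. Four apron rails, 88 mm thick and 86 mm tall, run between adjacent legs with their top edges flush with the underside of the top and their outer faces flush with the legs' outer faces.


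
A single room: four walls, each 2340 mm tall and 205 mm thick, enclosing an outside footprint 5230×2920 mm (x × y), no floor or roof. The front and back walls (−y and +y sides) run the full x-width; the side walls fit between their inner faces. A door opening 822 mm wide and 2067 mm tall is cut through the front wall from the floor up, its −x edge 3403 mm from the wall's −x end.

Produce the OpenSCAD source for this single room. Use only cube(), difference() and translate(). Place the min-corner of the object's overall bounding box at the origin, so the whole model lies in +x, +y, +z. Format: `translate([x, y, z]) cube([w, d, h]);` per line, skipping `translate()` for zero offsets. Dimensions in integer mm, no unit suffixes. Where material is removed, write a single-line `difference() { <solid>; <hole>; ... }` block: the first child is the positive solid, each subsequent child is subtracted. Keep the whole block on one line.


difference() { cube([5230, 205, 2340]); translate([3403, 0, 0]) cube([822, 205, 2067]); }
translate([0, 2715, 0]) cube([5230, 205, 2340]);
translate([0, 205, 0]) cube([205, 2510, 2340]);
translate([5025, 205, 0]) cube([205, 2510, 2340]);


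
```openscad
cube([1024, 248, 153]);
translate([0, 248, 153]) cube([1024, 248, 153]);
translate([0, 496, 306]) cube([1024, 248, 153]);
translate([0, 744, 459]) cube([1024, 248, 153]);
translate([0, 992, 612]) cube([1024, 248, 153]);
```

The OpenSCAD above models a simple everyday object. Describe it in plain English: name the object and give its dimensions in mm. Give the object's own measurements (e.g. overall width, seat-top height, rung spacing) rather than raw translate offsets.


A straight staircase of 5 solid steps. Each step is 1024 mm wide (x), 248 mm deep (y, the going) and 153 mm tall (the rise). The first step rests on the floor; each subsequent step sits one going further in +y and one rise higher in +z, directly behind and above the previous step with no overlap.


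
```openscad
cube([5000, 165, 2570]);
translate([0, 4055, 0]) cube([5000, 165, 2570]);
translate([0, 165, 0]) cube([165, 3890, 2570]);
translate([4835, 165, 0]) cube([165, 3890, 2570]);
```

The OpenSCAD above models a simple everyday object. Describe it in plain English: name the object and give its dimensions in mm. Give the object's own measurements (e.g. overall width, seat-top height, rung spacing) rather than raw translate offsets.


The wall frame of a small rectangular building: four walls, each 2570 mm tall and 165 mm thick, enclosing a footprint 5000 mm (x) by 4220 mm (y) outside-to-outside, with no floor or roof. The front and back walls (the −y and +y sides) span the full width; the two side walls fit between them.


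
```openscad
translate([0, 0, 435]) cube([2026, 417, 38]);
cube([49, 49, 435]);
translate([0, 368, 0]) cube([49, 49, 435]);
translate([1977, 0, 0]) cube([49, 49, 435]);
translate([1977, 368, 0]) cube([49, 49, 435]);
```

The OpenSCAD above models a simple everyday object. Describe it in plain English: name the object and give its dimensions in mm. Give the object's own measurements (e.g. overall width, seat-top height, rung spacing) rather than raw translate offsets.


A bench: a 2026×417 mm seat slab, 38 mm thick, top at z = 473 mm, on four 49×49 mm square legs flush with the seat corners and standing on z = 0.


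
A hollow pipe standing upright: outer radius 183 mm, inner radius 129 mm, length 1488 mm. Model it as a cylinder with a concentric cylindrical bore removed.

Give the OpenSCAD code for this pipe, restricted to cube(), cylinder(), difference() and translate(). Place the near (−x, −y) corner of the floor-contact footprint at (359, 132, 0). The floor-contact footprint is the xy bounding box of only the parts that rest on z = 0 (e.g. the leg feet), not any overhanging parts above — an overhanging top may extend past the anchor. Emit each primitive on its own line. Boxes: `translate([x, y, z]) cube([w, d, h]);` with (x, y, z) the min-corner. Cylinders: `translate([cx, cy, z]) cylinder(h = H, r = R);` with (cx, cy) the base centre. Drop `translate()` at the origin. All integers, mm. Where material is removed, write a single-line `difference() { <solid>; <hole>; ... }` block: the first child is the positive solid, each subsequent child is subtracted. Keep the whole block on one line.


difference() { translate([542, 315, 0]) cylinder(h = 1488, r = 183); translate([542, 315, 0]) cylinder(h = 1488, r = 129); }


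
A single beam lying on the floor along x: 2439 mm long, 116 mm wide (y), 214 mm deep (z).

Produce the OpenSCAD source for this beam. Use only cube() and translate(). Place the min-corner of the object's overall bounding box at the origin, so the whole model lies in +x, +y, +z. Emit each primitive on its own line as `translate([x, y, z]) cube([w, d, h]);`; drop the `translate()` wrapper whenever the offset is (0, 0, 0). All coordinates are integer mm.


cube([2439, 116, 214]);


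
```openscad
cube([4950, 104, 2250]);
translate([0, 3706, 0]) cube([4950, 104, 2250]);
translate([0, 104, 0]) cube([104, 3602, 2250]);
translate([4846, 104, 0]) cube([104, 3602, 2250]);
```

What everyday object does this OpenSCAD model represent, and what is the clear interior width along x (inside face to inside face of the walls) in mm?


A house (or room) frame. The interior width is 4742 mm.

Four 2250 mm walls enclosing a rectangle with no floor or roof — a room or house frame. Outside width is 4950 mm and wall thickness is 104 mm, so the interior width is 4950 − 2 × 104 = 4742 mm.


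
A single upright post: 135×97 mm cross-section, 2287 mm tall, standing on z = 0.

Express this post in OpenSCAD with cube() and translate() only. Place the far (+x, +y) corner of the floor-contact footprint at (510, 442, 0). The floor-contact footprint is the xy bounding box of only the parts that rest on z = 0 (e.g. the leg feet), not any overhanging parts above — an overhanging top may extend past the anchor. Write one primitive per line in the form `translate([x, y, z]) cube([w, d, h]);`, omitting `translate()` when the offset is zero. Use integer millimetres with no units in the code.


translate([375, 345, 0]) cube([135, 97, 2287]);


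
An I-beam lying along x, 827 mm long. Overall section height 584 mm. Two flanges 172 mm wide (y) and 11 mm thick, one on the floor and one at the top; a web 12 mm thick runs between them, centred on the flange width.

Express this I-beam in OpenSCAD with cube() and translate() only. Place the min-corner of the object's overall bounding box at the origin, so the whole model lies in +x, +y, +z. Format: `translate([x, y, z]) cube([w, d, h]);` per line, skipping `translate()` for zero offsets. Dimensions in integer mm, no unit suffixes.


cube([827, 172, 11]);
translate([0, 80, 11]) cube([827, 12, 562]);
translate([0, 0, 573]) cube([827, 172, 11]);


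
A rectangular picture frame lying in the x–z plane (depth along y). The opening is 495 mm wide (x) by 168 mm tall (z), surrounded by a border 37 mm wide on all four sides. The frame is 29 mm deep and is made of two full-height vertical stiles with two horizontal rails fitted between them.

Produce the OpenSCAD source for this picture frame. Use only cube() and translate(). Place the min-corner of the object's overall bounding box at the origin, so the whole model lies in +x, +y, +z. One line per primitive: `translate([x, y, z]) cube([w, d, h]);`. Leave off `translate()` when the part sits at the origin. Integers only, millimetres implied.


cube([37, 29, 242]);
translate([532, 0, 0]) cube([37, 29, 242]);
translate([37, 0, 0]) cube([495, 29, 37]);
translate([37, 0, 205]) cube([495, 29, 37]);


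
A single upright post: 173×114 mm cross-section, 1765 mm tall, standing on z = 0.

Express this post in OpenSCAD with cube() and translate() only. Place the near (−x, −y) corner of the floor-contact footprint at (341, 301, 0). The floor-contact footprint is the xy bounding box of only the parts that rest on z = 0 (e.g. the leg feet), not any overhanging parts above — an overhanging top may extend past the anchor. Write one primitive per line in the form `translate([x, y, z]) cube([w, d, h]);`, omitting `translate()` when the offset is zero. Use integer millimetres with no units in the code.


translate([341, 301, 0]) cube([173, 114, 1765]);


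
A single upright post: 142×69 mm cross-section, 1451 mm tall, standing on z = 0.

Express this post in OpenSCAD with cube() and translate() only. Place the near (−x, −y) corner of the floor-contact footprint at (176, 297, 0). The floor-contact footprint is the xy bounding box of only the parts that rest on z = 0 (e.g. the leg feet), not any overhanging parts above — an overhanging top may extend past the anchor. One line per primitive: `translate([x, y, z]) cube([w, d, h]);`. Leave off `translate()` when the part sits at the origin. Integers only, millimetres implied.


translate([176, 297, 0]) cube([142, 69, 1451]);


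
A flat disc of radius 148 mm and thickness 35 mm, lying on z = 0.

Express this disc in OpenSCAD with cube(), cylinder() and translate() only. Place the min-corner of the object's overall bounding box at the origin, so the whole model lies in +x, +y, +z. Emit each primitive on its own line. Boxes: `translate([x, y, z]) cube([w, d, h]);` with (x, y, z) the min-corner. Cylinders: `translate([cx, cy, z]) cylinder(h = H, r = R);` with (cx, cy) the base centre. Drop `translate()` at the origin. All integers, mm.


translate([148, 148, 0]) cylinder(h = 35, r = 148);


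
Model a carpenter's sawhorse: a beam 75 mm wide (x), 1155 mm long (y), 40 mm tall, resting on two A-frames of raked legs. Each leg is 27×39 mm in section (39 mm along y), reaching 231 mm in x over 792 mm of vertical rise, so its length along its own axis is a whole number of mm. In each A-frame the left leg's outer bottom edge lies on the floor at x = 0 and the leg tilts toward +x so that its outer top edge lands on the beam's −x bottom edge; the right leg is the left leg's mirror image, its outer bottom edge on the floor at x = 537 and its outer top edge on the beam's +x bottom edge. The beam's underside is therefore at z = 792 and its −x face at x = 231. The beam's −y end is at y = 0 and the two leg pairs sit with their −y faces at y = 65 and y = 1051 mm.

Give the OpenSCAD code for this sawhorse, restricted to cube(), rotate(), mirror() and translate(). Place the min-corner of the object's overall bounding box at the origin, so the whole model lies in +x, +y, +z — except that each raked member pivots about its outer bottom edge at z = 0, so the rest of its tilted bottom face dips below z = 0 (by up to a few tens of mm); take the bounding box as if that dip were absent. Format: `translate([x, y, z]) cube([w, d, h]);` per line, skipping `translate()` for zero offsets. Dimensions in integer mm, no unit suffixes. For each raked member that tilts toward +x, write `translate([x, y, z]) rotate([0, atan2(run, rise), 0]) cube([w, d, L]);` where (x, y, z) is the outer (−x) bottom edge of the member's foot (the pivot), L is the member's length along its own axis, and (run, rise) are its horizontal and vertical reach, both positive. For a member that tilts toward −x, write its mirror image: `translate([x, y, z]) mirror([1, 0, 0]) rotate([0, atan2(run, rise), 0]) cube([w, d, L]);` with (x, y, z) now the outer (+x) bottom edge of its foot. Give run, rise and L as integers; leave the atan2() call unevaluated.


translate([231, 0, 792]) cube([75, 1155, 40]);
translate([0, 65, 0]) rotate([0, atan2(231, 792), 0]) cube([27, 39, 825]);
translate([537, 65, 0]) mirror([1, 0, 0]) rotate([0, atan2(231, 792), 0]) cube([27, 39, 825]);
translate([0, 1051, 0]) rotate([0, atan2(231, 792), 0]) cube([27, 39, 825]);
translate([537, 1051, 0]) mirror([1, 0, 0]) rotate([0, atan2(231, 792), 0]) cube([27, 39, 825]);


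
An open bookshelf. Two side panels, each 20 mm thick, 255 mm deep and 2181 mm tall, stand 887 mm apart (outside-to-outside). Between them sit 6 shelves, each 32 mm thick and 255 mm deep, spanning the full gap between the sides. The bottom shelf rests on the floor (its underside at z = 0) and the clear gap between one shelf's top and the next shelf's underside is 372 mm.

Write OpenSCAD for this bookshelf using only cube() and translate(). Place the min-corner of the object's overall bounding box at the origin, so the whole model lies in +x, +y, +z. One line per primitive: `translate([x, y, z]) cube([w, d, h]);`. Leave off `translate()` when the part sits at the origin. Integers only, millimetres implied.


cube([20, 255, 2181]);
translate([867, 0, 0]) cube([20, 255, 2181]);
translate([20, 0, 0]) cube([847, 255, 32]);
translate([20, 0, 404]) cube([847, 255, 32]);
translate([20, 0, 808]) cube([847, 255, 32]);
translate([20, 0, 1212]) cube([847, 255, 32]);
translate([20, 0, 1616]) cube([847, 255, 32]);
translate([20, 0, 2020]) cube([847, 255, 32]);


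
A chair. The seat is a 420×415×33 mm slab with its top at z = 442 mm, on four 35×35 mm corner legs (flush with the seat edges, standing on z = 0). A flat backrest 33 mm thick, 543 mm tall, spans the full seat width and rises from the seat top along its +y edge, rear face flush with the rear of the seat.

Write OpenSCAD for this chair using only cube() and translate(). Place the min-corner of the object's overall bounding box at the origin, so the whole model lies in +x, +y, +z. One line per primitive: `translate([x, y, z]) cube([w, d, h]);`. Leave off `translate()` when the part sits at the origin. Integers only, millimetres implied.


translate([0, 0, 409]) cube([420, 415, 33]);
cube([35, 35, 409]);
translate([385, 0, 0]) cube([35, 35, 409]);
translate([0, 380, 0]) cube([35, 35, 409]);
translate([385, 380, 0]) cube([35, 35, 409]);
translate([0, 382, 442]) cube([420, 33, 543]);


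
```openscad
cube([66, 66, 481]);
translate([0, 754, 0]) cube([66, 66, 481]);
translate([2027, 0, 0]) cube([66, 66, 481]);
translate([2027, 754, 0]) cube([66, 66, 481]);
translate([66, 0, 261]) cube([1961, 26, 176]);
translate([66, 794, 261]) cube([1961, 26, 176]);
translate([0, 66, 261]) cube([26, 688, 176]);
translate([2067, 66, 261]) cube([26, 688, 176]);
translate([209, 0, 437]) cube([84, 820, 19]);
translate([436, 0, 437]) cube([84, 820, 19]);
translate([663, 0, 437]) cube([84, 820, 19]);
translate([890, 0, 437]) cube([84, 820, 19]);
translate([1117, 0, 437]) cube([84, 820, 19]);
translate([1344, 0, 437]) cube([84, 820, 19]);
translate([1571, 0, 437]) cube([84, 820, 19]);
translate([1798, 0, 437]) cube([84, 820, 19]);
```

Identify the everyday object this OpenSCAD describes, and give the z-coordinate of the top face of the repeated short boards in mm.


A bed frame. The slat-top height is 456 mm.

Four posts, four rails, and a row of slats — a bed frame. Slats sit on the rails at z = 261 + 176 = 437; with slat thickness 19, the top is 456 mm.


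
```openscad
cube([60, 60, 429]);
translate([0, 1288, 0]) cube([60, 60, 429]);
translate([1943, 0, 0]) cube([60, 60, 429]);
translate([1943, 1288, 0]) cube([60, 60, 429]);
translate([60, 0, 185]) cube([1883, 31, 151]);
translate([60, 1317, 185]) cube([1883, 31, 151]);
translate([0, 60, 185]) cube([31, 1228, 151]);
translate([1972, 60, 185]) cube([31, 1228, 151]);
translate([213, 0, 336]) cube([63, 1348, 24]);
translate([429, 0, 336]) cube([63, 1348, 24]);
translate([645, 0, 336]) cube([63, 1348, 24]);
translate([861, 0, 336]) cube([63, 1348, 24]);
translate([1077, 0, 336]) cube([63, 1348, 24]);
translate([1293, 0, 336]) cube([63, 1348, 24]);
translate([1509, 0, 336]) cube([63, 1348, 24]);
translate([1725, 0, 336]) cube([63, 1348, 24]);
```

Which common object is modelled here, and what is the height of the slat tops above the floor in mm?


A bed frame. The slat-top height is 360 mm.

Four posts, four rails, and a row of slats — a bed frame. Slats sit on the rails at z = 185 + 151 = 336; with slat thickness 24, the top is 360 mm.


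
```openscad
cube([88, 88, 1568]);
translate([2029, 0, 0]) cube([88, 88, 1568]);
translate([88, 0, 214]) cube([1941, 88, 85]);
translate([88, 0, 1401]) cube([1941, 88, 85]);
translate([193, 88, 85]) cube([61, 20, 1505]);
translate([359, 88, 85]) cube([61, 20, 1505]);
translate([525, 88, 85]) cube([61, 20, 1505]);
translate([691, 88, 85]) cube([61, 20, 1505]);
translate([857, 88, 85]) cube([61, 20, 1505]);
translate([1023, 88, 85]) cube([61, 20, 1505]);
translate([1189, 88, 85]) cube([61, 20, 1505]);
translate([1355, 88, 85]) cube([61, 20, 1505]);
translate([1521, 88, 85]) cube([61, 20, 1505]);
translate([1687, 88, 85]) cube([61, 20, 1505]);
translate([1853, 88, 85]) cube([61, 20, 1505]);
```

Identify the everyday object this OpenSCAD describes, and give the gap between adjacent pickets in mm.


A fence section. The picket gap is 105 mm.

Two posts, two rails, 11 pickets — a fence section. Span 1941 mm holds 11 pickets of 61 mm with 12 equal gaps: ⌊(1941 − 11·61) / 12⌋ = 105 mm.


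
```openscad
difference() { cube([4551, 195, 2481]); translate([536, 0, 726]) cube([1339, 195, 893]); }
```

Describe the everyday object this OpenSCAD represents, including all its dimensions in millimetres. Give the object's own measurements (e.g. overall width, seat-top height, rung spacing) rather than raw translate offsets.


A wall 4551 mm long (x), 195 mm thick (y), 2481 mm tall, with a rectangular window opening cut through it. The opening is 1339 mm wide and 893 mm tall; its sill is at z = 726 mm and its near (−x) edge is 536 mm from the wall's −x end. The opening passes through the full wall thickness.


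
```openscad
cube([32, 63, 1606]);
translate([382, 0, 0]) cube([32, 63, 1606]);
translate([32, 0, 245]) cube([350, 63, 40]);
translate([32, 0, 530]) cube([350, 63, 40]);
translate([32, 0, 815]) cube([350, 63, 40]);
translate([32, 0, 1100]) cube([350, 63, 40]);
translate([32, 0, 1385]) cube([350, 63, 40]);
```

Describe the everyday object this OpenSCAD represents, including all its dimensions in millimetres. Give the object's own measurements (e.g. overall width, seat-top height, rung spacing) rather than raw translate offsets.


A straight ladder. Two 32×63 mm vertical rails, 1606 mm tall, stand 414 mm apart (outside-to-outside) with their front faces coplanar on the −y side. 5 rungs, each 63 mm deep and 40 mm tall, span between the inner faces of the rails, front faces flush with the rails. The lowest rung's underside is at z = 245 mm and rungs are spaced 285 mm apart (underside to underside).


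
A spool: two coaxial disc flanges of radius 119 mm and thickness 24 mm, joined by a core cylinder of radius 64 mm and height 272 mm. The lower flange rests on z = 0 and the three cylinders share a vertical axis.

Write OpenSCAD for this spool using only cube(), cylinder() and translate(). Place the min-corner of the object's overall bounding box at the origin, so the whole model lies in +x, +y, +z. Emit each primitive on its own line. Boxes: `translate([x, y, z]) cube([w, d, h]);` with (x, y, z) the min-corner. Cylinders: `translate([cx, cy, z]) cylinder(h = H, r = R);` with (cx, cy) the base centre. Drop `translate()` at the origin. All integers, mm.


translate([119, 119, 0]) cylinder(h = 24, r = 119);
translate([119, 119, 24]) cylinder(h = 272, r = 64);
translate([119, 119, 296]) cylinder(h = 24, r = 119);


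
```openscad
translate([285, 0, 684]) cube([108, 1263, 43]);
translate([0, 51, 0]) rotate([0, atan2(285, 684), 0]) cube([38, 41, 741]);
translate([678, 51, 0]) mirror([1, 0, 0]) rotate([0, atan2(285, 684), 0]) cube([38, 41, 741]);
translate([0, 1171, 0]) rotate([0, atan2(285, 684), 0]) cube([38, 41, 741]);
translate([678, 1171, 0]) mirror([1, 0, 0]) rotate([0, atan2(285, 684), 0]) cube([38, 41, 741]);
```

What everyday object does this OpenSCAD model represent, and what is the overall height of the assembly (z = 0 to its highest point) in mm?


A sawhorse. The overall height is 727 mm.

A beam across two mirrored pairs of raked legs — a sawhorse. The beam's underside is at z = 684 (matching the legs' vertical rise in atan2(285, 684)) and the beam is 43 mm tall, so its top is at 684 + 43 = 727 mm. The raked legs top out at the beam's underside, so that is the highest point.


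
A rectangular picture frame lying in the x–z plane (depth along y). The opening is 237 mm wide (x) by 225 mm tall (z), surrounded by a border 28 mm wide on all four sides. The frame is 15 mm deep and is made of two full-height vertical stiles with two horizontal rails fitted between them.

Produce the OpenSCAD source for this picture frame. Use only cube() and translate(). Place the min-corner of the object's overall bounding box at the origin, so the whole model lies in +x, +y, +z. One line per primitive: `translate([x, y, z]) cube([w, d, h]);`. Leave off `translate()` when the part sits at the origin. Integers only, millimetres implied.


cube([28, 15, 281]);
translate([265, 0, 0]) cube([28, 15, 281]);
translate([28, 0, 0]) cube([237, 15, 28]);
translate([28, 0, 253]) cube([237, 15, 28]);
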